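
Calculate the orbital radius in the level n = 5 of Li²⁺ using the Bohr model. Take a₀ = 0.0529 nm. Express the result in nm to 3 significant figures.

r_n = n²a₀/Z = 5² × 0.0529 / 3
    = 25 × 0.0529 / 3 = 0.441 nm

0.441 nm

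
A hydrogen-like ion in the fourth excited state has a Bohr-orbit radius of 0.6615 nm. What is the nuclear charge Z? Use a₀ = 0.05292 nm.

r_n = n²a₀/Z ⇒ Z = n²a₀/r = 5² × 0.05292 / 0.6615 ≈ 2.00
Z = 2

2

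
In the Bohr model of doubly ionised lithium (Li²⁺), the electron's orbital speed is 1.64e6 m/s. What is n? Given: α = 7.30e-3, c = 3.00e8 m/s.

4

v_n = Zαc/n ⇒ n = Zαc/v = 3 × 0.00730 × 3.00e8 / 1.64e6 ≈ 4.01
n = 4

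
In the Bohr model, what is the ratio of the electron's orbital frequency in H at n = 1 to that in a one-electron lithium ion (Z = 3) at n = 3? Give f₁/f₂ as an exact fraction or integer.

3

f ∝ Z^2 · n^-3
f₁/f₂ = (1/3)^2 · (1/3)^-3 = 3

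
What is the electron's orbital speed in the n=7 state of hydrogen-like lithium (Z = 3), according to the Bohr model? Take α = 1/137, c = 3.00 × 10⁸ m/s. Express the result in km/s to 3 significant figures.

v_n = Zαc/n = 3 × 0.00730 × 3.00 × 10⁸ / 7
    = 938 km/s

938 km/s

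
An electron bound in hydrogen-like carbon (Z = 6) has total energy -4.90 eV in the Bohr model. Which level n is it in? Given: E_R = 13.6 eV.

E_n = −E_R Z²/n² ⇒ n² = E_R Z²/(−E_n) = 13.6 × 6² / 4.90 ≈ 99.92
n = 10

10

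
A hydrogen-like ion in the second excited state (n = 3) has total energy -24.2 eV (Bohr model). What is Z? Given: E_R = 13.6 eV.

4

E_n = −E_R Z²/n² ⇒ Z² = −E_n n²/E_R = 24.2 × 3² / 13.6 ≈ 16.01
Z = 4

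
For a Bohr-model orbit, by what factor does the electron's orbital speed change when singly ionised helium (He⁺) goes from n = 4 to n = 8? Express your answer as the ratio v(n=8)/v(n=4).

v ∝ Z^1 · n^-1; with Z fixed, v ∝ n^-1.
v(n=8)/v(n=4) = (8/4)^-1 = 1/2

1/2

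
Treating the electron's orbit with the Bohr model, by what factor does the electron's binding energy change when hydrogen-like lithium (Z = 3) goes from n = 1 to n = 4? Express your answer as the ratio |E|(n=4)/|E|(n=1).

1/16

|E| ∝ Z^2 · n^-2; with Z fixed, |E| ∝ n^-2.
|E|(n=4)/|E|(n=1) = (4/1)^-2 = 1/16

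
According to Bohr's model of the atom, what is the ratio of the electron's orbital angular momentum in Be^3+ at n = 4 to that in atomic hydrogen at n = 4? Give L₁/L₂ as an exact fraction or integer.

L = nℏ is independent of Z.
L₁/L₂ = n₁/n₂ = 4/4 = 1

1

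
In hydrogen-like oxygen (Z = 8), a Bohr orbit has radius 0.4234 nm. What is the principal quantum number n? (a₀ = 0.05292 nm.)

8

r_n = n²a₀/Z ⇒ n² = rZ/a₀ = 0.4234 × 8 / 0.05292 ≈ 64.01
n = 8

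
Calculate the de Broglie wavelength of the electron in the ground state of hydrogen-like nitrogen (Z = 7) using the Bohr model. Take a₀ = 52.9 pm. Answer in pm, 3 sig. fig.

The Bohr quantisation condition is nλ = 2πr_n.
r_n = n²a₀/Z = 7.56 pm
λ = 2πr_n/n = 2π·7.56/1 = 47.5 pm

47.5 pm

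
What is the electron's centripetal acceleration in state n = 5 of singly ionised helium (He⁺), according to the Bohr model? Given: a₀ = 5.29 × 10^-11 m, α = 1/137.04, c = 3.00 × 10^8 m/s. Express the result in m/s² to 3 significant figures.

r = n²a₀/Z = 6.61 × 10^-10 m, v = Zαc/n = 8.76 × 10^5 m/s
a = v²/r = (8.76 × 10^5)² / 6.61 × 10^-10 = 1.16 × 10^21 m/s²

1.16 × 10^21 m/s²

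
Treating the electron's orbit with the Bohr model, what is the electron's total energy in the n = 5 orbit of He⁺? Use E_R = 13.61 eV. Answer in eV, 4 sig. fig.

-2.178 eV

E_n = −E_R·Z²/n² = −13.61 × 2²/5² = -2.178 eV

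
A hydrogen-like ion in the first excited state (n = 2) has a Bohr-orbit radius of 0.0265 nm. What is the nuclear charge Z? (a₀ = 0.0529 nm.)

r_n = n²a₀/Z ⇒ Z = n²a₀/r = 2² × 0.0529 / 0.0265 ≈ 7.98
Z = 8

8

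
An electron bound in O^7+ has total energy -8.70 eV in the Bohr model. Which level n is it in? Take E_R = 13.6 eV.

10

E_n = −E_R Z²/n² ⇒ n² = E_R Z²/(−E_n) = 13.6 × 8² / 8.70 ≈ 100.05
n = 10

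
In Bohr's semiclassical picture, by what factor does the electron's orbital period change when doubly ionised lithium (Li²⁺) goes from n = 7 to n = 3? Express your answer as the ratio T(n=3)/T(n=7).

T ∝ Z^-2 · n^3; with Z fixed, T ∝ n^3.
T(n=3)/T(n=7) = (3/7)^3 = 27/343

27/343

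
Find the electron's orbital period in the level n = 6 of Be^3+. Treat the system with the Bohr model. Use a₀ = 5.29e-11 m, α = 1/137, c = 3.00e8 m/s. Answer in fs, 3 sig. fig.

2.05 fs

r = n²a₀/Z = 6²·5.29e-11/4 = 4.76e-10 m
v = Zαc/n = 4·0.00730·3.00e8/6 = 1.46e6 m/s
T = 2πr/v = 2.05e-15 s = 2.05 fs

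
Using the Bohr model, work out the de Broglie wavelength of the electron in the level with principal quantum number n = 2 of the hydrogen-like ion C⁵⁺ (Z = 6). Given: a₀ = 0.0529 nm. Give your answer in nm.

0.111 nm

The Bohr quantisation condition is nλ = 2πr_n.
r_n = n²a₀/Z = 0.0353 nm
λ = 2πr_n/n = 2π·0.0353/2 = 0.111 nm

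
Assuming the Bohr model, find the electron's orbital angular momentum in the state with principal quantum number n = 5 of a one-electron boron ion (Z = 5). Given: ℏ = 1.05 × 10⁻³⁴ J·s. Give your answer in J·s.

L_n = nℏ = 5 × 1.05 × 10⁻³⁴ = 5.25 × 10⁻³⁴ J·s

5.25 × 10⁻³⁴ J·s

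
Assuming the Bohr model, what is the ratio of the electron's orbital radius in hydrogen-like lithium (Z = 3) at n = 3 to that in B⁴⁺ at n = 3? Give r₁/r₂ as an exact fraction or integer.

5/3

r ∝ Z^-1 · n^2
r₁/r₂ = (3/5)^-1 · (3/3)^2 = 5/3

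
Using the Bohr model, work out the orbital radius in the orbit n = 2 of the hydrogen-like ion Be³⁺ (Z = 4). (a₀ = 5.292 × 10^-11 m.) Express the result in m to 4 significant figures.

5.292 × 10^-11 m

r_n = n²a₀/Z = 2² × 5.292 × 10^-11 / 4
    = 4 × 5.292 × 10^-11 / 4 = 5.292 × 10^-11 m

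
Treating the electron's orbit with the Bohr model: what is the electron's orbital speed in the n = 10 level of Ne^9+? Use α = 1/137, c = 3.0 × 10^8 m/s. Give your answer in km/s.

2200 km/s

v_n = Zαc/n = 10 × 0.0073 × 3.0 × 10^8 / 10
    = 2200 km/s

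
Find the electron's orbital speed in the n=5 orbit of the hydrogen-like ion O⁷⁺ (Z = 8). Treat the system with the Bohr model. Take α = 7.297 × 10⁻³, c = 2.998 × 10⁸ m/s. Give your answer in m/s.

3.500 × 10⁶ m/s

v_n = Zαc/n = 8 × 0.007297 × 2.998 × 10⁸ / 5
    = 3.500 × 10⁶ m/s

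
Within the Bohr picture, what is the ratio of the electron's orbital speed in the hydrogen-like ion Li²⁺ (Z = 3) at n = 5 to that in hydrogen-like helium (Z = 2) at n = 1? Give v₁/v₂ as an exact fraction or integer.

v ∝ Z^1 · n^-1
v₁/v₂ = (3/2)^1 · (5/1)^-1 = 3/10

3/10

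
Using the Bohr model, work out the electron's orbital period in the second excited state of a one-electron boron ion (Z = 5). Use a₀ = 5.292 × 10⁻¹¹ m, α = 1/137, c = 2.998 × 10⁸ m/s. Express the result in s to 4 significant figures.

r = n²a₀/Z = 3²·5.292 × 10⁻¹¹/5 = 9.526 × 10⁻¹¹ m
v = Zαc/n = 5·0.007299·2.998 × 10⁸/3 = 3.647 × 10⁶ m/s
T = 2πr/v = 1.641 × 10⁻¹⁶ s

1.641 × 10⁻¹⁶ s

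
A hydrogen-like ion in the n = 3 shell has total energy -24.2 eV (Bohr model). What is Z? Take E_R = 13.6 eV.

E_n = −E_R Z²/n² ⇒ Z² = −E_n n²/E_R = 24.2 × 3² / 13.6 ≈ 16.01
Z = 4

4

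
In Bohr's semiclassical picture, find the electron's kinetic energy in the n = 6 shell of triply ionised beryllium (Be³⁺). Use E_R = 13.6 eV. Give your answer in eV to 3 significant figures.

6.04 eV

For a Coulomb orbit the virial theorem gives K = −E_n.
E_n = −E_R·Z²/n², so K = E_R·Z²/n² = 13.6 × 4²/6² = 6.04 eV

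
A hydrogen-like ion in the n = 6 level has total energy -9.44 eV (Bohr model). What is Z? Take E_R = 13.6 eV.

E_n = −E_R Z²/n² ⇒ Z² = −E_n n²/E_R = 9.44 × 6² / 13.6 ≈ 24.99
Z = 5

5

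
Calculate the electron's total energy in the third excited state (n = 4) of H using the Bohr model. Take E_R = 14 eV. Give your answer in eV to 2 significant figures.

E_n = −E_R·Z²/n² = −14 × 1²/4² = -0.88 eV

-0.88 eV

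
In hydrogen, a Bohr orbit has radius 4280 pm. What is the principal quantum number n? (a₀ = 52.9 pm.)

r_n = n²a₀/Z ⇒ n² = rZ/a₀ = 4280 × 1 / 52.9 ≈ 80.91
n = 9

9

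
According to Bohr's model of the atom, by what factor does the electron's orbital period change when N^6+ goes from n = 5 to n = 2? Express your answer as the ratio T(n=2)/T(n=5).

T ∝ Z^-2 · n^3; with Z fixed, T ∝ n^3.
T(n=2)/T(n=5) = (2/5)^3 = 8/125

8/125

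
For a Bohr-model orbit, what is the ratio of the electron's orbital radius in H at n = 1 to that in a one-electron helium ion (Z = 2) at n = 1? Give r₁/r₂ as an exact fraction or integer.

2

r ∝ Z^-1 · n^2
r₁/r₂ = (1/2)^-1 · (1/1)^2 = 2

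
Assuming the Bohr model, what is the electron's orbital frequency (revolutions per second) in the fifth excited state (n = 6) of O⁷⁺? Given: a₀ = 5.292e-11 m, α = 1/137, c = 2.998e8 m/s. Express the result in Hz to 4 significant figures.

r = n²a₀/Z = 2.381e-10 m, v = Zαc/n = 2.918e6 m/s
f = v/(2πr) = 1.950e15 Hz

1.950e15 Hz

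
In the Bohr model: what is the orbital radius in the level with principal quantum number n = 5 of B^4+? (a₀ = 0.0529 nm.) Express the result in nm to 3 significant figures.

0.265 nm

r_n = n²a₀/Z = 5² × 0.0529 / 5
    = 25 × 0.0529 / 5 = 0.265 nm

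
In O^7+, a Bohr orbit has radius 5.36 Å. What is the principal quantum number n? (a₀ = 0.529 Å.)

r_n = n²a₀/Z ⇒ n² = rZ/a₀ = 5.36 × 8 / 0.529 ≈ 81.06
n = 9

9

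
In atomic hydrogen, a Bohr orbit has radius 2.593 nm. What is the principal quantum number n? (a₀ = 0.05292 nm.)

7

r_n = n²a₀/Z ⇒ n² = rZ/a₀ = 2.593 × 1 / 0.05292 ≈ 49.00
n = 7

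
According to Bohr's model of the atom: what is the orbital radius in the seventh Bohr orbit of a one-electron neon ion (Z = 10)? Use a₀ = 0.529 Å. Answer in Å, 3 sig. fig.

r_n = n²a₀/Z = 7² × 0.529 / 10
    = 49 × 0.529 / 10 = 2.59 Å

2.59 Å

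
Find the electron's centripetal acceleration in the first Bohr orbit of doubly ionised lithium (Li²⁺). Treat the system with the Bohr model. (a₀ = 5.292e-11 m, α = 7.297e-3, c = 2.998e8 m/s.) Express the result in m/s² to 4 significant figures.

2.442e24 m/s²

r = n²a₀/Z = 1.764e-11 m, v = Zαc/n = 6.563e6 m/s
a = v²/r = (6.563e6)² / 1.764e-11 = 2.442e24 m/s²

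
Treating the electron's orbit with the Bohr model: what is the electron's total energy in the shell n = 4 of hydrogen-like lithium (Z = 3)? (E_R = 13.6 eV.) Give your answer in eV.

-7.65 eV

E_n = −E_R·Z²/n² = −13.6 × 3²/4² = -7.65 eV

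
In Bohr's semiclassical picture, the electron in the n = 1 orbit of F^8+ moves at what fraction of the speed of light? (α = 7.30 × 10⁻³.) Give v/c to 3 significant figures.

0.0657

v_n = Zαc/n, so v/c = Zα/n = 9 × 0.00730 / 1 = 0.0657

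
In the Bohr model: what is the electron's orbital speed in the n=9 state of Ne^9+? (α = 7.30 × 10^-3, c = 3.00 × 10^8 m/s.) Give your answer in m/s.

2.43 × 10^6 m/s

v_n = Zαc/n = 10 × 0.00730 × 3.00 × 10^8 / 9
    = 2.43 × 10^6 m/s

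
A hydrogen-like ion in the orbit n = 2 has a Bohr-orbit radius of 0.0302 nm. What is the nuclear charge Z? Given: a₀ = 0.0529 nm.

r_n = n²a₀/Z ⇒ Z = n²a₀/r = 2² × 0.0529 / 0.0302 ≈ 7.01
Z = 7

7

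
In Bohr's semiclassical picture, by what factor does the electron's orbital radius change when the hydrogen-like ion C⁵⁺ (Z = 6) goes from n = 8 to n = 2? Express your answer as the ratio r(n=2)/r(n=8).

1/16

r ∝ Z^-1 · n^2; with Z fixed, r ∝ n^2.
r(n=2)/r(n=8) = (2/8)^2 = 1/16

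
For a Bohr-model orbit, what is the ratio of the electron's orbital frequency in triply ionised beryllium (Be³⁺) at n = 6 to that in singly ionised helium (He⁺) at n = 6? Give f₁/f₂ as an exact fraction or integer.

f ∝ Z^2 · n^-3
f₁/f₂ = (4/2)^2 · (6/6)^-3 = 4

4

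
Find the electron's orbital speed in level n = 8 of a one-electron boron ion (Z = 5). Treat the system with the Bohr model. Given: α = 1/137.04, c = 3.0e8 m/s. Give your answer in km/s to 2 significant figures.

1400 km/s

v_n = Zαc/n = 5 × 0.0073 × 3.0e8 / 8
    = 1400 km/s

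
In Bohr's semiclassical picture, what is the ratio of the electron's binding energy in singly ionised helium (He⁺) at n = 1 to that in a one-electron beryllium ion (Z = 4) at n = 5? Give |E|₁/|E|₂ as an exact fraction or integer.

|E| ∝ Z^2 · n^-2
|E|₁/|E|₂ = (2/4)^2 · (1/5)^-2 = 25/4

25/4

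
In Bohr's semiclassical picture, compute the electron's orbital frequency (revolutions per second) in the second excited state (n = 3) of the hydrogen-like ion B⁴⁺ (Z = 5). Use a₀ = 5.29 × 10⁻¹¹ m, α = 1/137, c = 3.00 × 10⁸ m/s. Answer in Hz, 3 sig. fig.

r = n²a₀/Z = 9.52 × 10⁻¹¹ m, v = Zαc/n = 3.65 × 10⁶ m/s
f = v/(2πr) = 6.10 × 10¹⁵ Hz

6.10 × 10¹⁵ Hz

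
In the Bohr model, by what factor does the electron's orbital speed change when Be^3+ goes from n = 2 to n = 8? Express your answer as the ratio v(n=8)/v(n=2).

v ∝ Z^1 · n^-1; with Z fixed, v ∝ n^-1.
v(n=8)/v(n=2) = (8/2)^-1 = 1/4

1/4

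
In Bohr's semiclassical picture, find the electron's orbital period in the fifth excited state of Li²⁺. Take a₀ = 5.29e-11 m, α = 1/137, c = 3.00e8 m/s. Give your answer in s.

r = n²a₀/Z = 6²·5.29e-11/3 = 6.35e-10 m
v = Zαc/n = 3·0.00730·3.00e8/6 = 1.09e6 m/s
T = 2πr/v = 3.64e-15 s

3.64e-15 s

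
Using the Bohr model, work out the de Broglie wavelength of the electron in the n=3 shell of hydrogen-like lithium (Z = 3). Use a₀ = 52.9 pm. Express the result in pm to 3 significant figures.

332 pm

The Bohr quantisation condition is nλ = 2πr_n.
r_n = n²a₀/Z = 159 pm
λ = 2πr_n/n = 2π·159/3 = 332 pm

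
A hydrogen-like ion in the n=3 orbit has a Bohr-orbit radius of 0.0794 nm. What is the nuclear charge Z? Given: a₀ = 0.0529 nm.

6

r_n = n²a₀/Z ⇒ Z = n²a₀/r = 3² × 0.0529 / 0.0794 ≈ 6.00
Z = 6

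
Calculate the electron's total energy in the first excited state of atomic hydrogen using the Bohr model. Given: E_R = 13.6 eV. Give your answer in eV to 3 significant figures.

-3.40 eV

E_n = −E_R·Z²/n² = −13.6 × 1²/2² = -3.40 eV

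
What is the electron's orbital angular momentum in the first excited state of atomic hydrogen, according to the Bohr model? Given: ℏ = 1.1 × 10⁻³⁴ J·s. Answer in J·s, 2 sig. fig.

2.2 × 10⁻³⁴ J·s

L_n = nℏ = 2 × 1.1 × 10⁻³⁴ = 2.2 × 10⁻³⁴ J·s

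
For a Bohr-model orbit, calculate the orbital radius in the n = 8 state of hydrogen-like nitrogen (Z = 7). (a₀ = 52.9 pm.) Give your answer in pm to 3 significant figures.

484 pm

r_n = n²a₀/Z = 8² × 52.9 / 7
    = 64 × 52.9 / 7 = 484 pm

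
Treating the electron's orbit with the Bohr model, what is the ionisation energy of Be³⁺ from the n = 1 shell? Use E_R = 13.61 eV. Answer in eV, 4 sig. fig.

E_n = −E_R·Z²/n² = −13.61 × 4²/1² eV = -217.8 eV
Ionisation energy = −E_n = 217.8 eV

217.8 eV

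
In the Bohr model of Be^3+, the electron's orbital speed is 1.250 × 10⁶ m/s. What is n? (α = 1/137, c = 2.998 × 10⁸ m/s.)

7

v_n = Zαc/n ⇒ n = Zαc/v = 4 × 0.007299 × 2.998 × 10⁸ / 1.250 × 10⁶ ≈ 7.00
n = 7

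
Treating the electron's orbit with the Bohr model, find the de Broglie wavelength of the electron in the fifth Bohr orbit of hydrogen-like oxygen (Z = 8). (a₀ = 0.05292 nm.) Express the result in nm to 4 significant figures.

0.2078 nm

The Bohr quantisation condition is nλ = 2πr_n.
r_n = n²a₀/Z = 0.1654 nm
λ = 2πr_n/n = 2π·0.1654/5 = 0.2078 nm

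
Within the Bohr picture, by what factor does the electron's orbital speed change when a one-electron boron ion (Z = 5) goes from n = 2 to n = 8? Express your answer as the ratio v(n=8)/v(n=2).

1/4

v ∝ Z^1 · n^-1; with Z fixed, v ∝ n^-1.
v(n=8)/v(n=2) = (8/2)^-1 = 1/4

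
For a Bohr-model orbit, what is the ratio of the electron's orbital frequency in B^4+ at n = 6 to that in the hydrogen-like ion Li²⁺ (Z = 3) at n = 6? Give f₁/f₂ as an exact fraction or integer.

25/9

f ∝ Z^2 · n^-3
f₁/f₂ = (5/3)^2 · (6/6)^-3 = 25/9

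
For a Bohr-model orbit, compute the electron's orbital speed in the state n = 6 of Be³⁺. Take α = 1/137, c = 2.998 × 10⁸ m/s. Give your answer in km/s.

1459 km/s

v_n = Zαc/n = 4 × 0.007299 × 2.998 × 10⁸ / 6
    = 1459 km/s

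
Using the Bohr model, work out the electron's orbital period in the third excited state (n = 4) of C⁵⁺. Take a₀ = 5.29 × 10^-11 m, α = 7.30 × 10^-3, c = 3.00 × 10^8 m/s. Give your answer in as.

r = n²a₀/Z = 4²·5.29 × 10^-11/6 = 1.41 × 10^-10 m
v = Zαc/n = 6·0.00730·3.00 × 10^8/4 = 3.29 × 10^6 m/s
T = 2πr/v = 2.70 × 10^-16 s = 270 as

270 as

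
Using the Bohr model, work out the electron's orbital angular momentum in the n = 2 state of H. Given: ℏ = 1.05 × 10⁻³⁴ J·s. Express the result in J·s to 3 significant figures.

L_n = nℏ = 2 × 1.05 × 10⁻³⁴ = 2.10 × 10⁻³⁴ J·s

2.10 × 10⁻³⁴ J·s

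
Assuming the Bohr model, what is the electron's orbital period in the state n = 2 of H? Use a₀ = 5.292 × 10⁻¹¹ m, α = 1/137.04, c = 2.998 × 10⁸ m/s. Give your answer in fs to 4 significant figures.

1.216 fs

r = n²a₀/Z = 2²·5.292 × 10⁻¹¹/1 = 2.117 × 10⁻¹⁰ m
v = Zαc/n = 1·0.007297·2.998 × 10⁸/2 = 1.094 × 10⁶ m/s
T = 2πr/v = 1.216 × 10⁻¹⁵ s = 1.216 fs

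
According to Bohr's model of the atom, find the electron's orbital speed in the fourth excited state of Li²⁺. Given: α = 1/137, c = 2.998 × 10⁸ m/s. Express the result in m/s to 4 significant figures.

v_n = Zαc/n = 3 × 0.007299 × 2.998 × 10⁸ / 5
    = 1.313 × 10⁶ m/s

1.313 × 10⁶ m/s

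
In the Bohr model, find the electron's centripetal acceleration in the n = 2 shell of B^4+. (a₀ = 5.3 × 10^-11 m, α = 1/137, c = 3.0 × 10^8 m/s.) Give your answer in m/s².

r = n²a₀/Z = 4.2 × 10^-11 m, v = Zαc/n = 5.5 × 10^6 m/s
a = v²/r = (5.5 × 10^6)² / 4.2 × 10^-11 = 7.1 × 10^23 m/s²

7.1 × 10^23 m/s²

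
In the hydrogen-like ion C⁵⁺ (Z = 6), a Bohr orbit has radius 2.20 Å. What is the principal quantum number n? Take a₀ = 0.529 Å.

r_n = n²a₀/Z ⇒ n² = rZ/a₀ = 2.20 × 6 / 0.529 ≈ 24.95
n = 5

5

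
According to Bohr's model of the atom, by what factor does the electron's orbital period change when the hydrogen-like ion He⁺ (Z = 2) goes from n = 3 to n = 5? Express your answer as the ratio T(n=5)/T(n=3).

T ∝ Z^-2 · n^3; with Z fixed, T ∝ n^3.
T(n=5)/T(n=3) = (5/3)^3 = 125/27

125/27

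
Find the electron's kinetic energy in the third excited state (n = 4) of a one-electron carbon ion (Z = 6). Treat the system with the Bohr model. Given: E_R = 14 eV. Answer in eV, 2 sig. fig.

For a Coulomb orbit the virial theorem gives K = −E_n.
E_n = −E_R·Z²/n², so K = E_R·Z²/n² = 14 × 6²/4² = 32 eV

32 eV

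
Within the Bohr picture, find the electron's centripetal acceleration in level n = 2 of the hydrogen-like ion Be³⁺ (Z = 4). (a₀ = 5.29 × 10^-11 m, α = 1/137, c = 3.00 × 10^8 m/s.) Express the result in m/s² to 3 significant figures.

3.63 × 10^23 m/s²

r = n²a₀/Z = 5.29 × 10^-11 m, v = Zαc/n = 4.38 × 10^6 m/s
a = v²/r = (4.38 × 10^6)² / 5.29 × 10^-11 = 3.63 × 10^23 m/s²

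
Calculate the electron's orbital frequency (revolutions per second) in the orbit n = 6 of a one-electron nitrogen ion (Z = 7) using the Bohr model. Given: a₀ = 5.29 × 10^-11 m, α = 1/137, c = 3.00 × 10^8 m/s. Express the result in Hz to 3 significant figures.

1.49 × 10^15 Hz

r = n²a₀/Z = 2.72 × 10^-10 m, v = Zαc/n = 2.55 × 10^6 m/s
f = v/(2πr) = 1.49 × 10^15 Hz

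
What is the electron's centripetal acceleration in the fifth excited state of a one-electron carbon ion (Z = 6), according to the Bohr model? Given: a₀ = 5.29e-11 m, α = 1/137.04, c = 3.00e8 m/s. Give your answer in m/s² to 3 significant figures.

1.51e22 m/s²

r = n²a₀/Z = 3.17e-10 m, v = Zαc/n = 2.19e6 m/s
a = v²/r = (2.19e6)² / 3.17e-10 = 1.51e22 m/s²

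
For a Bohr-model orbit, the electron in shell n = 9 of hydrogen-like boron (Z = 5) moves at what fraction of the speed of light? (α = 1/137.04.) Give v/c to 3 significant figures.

0.00405

v_n = Zαc/n, so v/c = Zα/n = 5 × 0.00730 / 9 = 0.00405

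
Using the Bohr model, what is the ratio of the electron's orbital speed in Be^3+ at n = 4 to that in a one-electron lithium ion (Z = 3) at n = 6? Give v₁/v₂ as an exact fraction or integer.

v ∝ Z^1 · n^-1
v₁/v₂ = (4/3)^1 · (4/6)^-1 = 2

2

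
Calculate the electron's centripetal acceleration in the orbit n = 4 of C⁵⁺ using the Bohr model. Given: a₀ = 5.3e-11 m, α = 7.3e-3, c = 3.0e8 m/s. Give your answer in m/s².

r = n²a₀/Z = 1.4e-10 m, v = Zαc/n = 3.3e6 m/s
a = v²/r = (3.3e6)² / 1.4e-10 = 7.6e22 m/s²

7.6e22 m/s²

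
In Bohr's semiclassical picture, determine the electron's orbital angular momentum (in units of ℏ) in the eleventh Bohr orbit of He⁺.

L_n = nℏ, so L/ℏ = n = 11.

11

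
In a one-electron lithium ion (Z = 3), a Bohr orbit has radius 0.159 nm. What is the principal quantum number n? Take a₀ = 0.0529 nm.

3

r_n = n²a₀/Z ⇒ n² = rZ/a₀ = 0.159 × 3 / 0.0529 ≈ 9.02
n = 3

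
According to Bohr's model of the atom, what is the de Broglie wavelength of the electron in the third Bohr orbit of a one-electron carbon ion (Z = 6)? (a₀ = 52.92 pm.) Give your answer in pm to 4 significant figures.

The Bohr quantisation condition is nλ = 2πr_n.
r_n = n²a₀/Z = 79.38 pm
λ = 2πr_n/n = 2π·79.38/3 = 166.3 pm

166.3 pm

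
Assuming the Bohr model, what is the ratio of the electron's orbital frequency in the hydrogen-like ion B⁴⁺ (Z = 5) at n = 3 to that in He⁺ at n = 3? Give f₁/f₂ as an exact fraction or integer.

f ∝ Z^2 · n^-3
f₁/f₂ = (5/2)^2 · (3/3)^-3 = 25/4

25/4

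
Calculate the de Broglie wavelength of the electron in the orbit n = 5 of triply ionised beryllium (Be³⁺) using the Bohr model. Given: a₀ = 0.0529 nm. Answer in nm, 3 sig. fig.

The Bohr quantisation condition is nλ = 2πr_n.
r_n = n²a₀/Z = 0.331 nm
λ = 2πr_n/n = 2π·0.331/5 = 0.415 nm

0.415 nm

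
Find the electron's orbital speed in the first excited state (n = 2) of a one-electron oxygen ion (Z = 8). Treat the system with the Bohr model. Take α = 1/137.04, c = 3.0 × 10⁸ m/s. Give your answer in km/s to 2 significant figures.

8800 km/s

v_n = Zαc/n = 8 × 0.0073 × 3.0 × 10⁸ / 2
    = 8800 km/s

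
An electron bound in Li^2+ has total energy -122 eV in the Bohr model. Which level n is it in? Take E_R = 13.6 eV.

E_n = −E_R Z²/n² ⇒ n² = E_R Z²/(−E_n) = 13.6 × 3² / 122 ≈ 1.00
n = 1

1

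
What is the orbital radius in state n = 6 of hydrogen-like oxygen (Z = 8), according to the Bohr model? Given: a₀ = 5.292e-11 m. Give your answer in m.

r_n = n²a₀/Z = 6² × 5.292e-11 / 8
    = 36 × 5.292e-11 / 8 = 2.381e-10 m

2.381e-10 m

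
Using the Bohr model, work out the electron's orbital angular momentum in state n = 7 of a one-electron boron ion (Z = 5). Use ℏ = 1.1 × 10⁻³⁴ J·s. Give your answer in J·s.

7.7 × 10⁻³⁴ J·s

L_n = nℏ = 7 × 1.1 × 10⁻³⁴ = 7.7 × 10⁻³⁴ J·s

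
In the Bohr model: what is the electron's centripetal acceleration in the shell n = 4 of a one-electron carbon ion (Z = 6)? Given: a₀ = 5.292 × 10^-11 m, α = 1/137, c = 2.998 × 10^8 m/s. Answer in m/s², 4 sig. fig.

7.635 × 10^22 m/s²

r = n²a₀/Z = 1.411 × 10^-10 m, v = Zαc/n = 3.282 × 10^6 m/s
a = v²/r = (3.282 × 10^6)² / 1.411 × 10^-10 = 7.635 × 10^22 m/s²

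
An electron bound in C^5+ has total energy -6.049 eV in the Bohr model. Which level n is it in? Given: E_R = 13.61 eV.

9

E_n = −E_R Z²/n² ⇒ n² = E_R Z²/(−E_n) = 13.61 × 6² / 6.049 ≈ 81.00
n = 9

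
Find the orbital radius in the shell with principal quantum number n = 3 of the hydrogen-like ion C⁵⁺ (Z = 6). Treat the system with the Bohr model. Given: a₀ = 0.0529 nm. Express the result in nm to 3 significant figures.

r_n = n²a₀/Z = 3² × 0.0529 / 6
    = 9 × 0.0529 / 6 = 0.0794 nm

0.0794 nm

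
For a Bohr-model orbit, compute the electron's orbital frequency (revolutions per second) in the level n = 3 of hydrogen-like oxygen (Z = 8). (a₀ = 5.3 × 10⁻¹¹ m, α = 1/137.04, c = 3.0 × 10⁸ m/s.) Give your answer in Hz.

r = n²a₀/Z = 6.0 × 10⁻¹¹ m, v = Zαc/n = 5.8 × 10⁶ m/s
f = v/(2πr) = 1.6 × 10¹⁶ Hz

1.6 × 10¹⁶ Hz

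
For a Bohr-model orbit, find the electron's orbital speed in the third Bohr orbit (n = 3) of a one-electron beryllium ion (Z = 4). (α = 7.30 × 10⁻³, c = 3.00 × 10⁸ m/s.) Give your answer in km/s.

2920 km/s

v_n = Zαc/n = 4 × 0.00730 × 3.00 × 10⁸ / 3
    = 2920 km/s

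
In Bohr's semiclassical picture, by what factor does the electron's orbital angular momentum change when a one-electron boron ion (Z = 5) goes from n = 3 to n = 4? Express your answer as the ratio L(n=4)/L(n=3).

4/3

L = nℏ depends only on n, so L ∝ n.
L(n=4)/L(n=3) = (4/3)^1 = 4/3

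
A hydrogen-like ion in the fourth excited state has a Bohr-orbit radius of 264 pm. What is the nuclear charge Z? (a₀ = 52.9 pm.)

r_n = n²a₀/Z ⇒ Z = n²a₀/r = 5² × 52.9 / 264 ≈ 5.01
Z = 5

5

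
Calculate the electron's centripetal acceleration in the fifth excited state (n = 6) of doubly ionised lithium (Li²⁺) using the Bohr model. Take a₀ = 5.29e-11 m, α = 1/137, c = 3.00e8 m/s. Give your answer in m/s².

r = n²a₀/Z = 6.35e-10 m, v = Zαc/n = 1.09e6 m/s
a = v²/r = (1.09e6)² / 6.35e-10 = 1.89e21 m/s²

1.89e21 m/s²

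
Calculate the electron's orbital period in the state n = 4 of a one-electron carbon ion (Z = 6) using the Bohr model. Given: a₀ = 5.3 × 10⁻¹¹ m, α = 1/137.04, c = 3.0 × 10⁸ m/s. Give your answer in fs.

r = n²a₀/Z = 4²·5.3 × 10⁻¹¹/6 = 1.4 × 10⁻¹⁰ m
v = Zαc/n = 6·0.0073·3.0 × 10⁸/4 = 3.3 × 10⁶ m/s
T = 2πr/v = 2.7 × 10⁻¹⁶ s = 0.27 fs

0.27 fs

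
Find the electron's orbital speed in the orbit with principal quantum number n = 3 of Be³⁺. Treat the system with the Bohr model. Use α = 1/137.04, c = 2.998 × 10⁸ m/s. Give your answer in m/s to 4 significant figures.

2.917 × 10⁶ m/s

v_n = Zαc/n = 4 × 0.007297 × 2.998 × 10⁸ / 3
    = 2.917 × 10⁶ m/s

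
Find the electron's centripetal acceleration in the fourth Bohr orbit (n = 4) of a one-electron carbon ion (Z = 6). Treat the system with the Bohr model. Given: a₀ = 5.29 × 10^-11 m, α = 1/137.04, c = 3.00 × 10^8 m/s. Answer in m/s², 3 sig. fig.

r = n²a₀/Z = 1.41 × 10^-10 m, v = Zαc/n = 3.28 × 10^6 m/s
a = v²/r = (3.28 × 10^6)² / 1.41 × 10^-10 = 7.64 × 10^22 m/s²

7.64 × 10^22 m/s²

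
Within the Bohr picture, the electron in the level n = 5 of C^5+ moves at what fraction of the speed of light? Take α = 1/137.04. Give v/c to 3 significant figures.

v_n = Zαc/n, so v/c = Zα/n = 6 × 0.00730 / 5 = 0.00876

0.00876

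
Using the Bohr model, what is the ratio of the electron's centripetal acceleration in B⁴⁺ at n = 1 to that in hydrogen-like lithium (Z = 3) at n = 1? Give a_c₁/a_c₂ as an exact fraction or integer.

125/27

a_c ∝ Z^3 · n^-4
a_c₁/a_c₂ = (5/3)^3 · (1/1)^-4 = 125/27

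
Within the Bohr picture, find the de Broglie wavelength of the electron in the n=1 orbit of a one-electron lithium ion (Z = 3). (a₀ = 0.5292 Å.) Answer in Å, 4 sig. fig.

The Bohr quantisation condition is nλ = 2πr_n.
r_n = n²a₀/Z = 0.1764 Å
λ = 2πr_n/n = 2π·0.1764/1 = 1.108 Å

1.108 Å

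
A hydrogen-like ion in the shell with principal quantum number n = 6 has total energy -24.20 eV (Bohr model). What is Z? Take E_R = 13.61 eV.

E_n = −E_R Z²/n² ⇒ Z² = −E_n n²/E_R = 24.20 × 6² / 13.61 ≈ 64.01
Z = 8

8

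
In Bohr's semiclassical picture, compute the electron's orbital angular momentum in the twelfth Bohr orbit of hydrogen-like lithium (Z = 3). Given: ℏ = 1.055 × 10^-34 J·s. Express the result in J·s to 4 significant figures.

L_n = nℏ = 12 × 1.055 × 10^-34 = 1.266 × 10^-33 J·s

1.266 × 10^-33 J·s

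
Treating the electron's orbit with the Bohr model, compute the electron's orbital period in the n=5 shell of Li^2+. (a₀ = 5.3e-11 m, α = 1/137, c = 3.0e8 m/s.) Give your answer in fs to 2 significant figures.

2.1 fs

r = n²a₀/Z = 5²·5.3e-11/3 = 4.4e-10 m
v = Zαc/n = 3·0.0073·3.0e8/5 = 1.3e6 m/s
T = 2πr/v = 2.1e-15 s = 2.1 fs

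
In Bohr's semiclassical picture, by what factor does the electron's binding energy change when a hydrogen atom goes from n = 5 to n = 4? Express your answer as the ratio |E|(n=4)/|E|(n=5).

25/16

|E| ∝ Z^2 · n^-2; with Z fixed, |E| ∝ n^-2.
|E|(n=4)/|E|(n=5) = (4/5)^-2 = 25/16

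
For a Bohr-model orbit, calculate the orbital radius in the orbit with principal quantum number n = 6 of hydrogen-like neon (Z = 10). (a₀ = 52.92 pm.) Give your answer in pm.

190.5 pm

r_n = n²a₀/Z = 6² × 52.92 / 10
    = 36 × 52.92 / 10 = 190.5 pm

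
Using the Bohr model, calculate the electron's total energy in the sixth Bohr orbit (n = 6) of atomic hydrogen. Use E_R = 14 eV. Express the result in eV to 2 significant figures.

-0.39 eV

E_n = −E_R·Z²/n² = −14 × 1²/6² = -0.39 eV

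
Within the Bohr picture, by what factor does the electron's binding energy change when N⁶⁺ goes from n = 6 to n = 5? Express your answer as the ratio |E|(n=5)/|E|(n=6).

36/25

|E| ∝ Z^2 · n^-2; with Z fixed, |E| ∝ n^-2.
|E|(n=5)/|E|(n=6) = (5/6)^-2 = 36/25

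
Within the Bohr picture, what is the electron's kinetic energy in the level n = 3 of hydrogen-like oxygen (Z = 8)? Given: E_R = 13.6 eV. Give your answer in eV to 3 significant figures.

96.7 eV

For a Coulomb orbit the virial theorem gives K = −E_n.
E_n = −E_R·Z²/n², so K = E_R·Z²/n² = 13.6 × 8²/3² = 96.7 eV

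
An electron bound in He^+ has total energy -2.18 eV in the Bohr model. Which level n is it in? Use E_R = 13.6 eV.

5

E_n = −E_R Z²/n² ⇒ n² = E_R Z²/(−E_n) = 13.6 × 2² / 2.18 ≈ 24.95
n = 5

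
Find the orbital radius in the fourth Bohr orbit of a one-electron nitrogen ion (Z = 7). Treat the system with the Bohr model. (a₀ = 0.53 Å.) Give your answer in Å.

r_n = n²a₀/Z = 4² × 0.53 / 7
    = 16 × 0.53 / 7 = 1.2 Å

1.2 Å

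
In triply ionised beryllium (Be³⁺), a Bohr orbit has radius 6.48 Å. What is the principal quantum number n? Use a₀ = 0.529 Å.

7

r_n = n²a₀/Z ⇒ n² = rZ/a₀ = 6.48 × 4 / 0.529 ≈ 49.00
n = 7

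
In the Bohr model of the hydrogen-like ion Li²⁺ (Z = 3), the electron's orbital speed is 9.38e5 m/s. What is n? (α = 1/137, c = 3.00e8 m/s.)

7

v_n = Zαc/n ⇒ n = Zαc/v = 3 × 0.00730 × 3.00e8 / 9.38e5 ≈ 7.00
n = 7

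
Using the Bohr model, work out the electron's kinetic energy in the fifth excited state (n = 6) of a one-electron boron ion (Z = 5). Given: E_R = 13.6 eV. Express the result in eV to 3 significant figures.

9.44 eV

For a Coulomb orbit the virial theorem gives K = −E_n.
E_n = −E_R·Z²/n², so K = E_R·Z²/n² = 13.6 × 5²/6² = 9.44 eV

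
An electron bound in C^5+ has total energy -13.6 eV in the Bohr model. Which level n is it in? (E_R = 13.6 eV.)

E_n = −E_R Z²/n² ⇒ n² = E_R Z²/(−E_n) = 13.6 × 6² / 13.6 ≈ 36.00
n = 6

6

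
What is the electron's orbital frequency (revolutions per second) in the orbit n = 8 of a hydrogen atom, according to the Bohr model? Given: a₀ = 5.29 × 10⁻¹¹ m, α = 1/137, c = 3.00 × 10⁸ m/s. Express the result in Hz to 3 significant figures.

r = n²a₀/Z = 3.39 × 10⁻⁹ m, v = Zαc/n = 2.74 × 10⁵ m/s
f = v/(2πr) = 1.29 × 10¹³ Hz

1.29 × 10¹³ Hz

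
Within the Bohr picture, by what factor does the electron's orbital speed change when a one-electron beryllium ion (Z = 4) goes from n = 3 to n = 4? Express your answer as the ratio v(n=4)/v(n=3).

v ∝ Z^1 · n^-1; with Z fixed, v ∝ n^-1.
v(n=4)/v(n=3) = (4/3)^-1 = 3/4

3/4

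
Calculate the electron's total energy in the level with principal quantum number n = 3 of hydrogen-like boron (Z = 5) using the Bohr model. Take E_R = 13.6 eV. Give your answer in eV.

-37.8 eV

E_n = −E_R·Z²/n² = −13.6 × 5²/3² = -37.8 eV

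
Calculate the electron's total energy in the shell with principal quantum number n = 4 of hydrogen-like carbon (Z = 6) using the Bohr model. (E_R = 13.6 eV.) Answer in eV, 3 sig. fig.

-30.6 eV

E_n = −E_R·Z²/n² = −13.6 × 6²/4² = -30.6 eV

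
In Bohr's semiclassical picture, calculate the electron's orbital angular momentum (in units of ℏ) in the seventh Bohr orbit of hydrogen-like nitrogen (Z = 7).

L_n = nℏ, so L/ℏ = n = 7.

7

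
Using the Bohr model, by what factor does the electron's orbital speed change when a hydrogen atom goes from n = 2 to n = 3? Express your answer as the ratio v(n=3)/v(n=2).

2/3

v ∝ Z^1 · n^-1; with Z fixed, v ∝ n^-1.
v(n=3)/v(n=2) = (3/2)^-1 = 2/3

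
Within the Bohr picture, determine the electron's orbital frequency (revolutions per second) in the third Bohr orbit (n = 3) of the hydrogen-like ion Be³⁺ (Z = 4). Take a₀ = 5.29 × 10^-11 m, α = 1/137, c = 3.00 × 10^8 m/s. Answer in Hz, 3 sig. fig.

r = n²a₀/Z = 1.19 × 10^-10 m, v = Zαc/n = 2.92 × 10^6 m/s
f = v/(2πr) = 3.90 × 10^15 Hz

3.90 × 10^15 Hz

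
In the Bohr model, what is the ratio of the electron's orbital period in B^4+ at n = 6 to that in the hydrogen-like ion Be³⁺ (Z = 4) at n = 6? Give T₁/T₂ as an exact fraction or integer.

16/25

T ∝ Z^-2 · n^3
T₁/T₂ = (5/4)^-2 · (6/6)^3 = 16/25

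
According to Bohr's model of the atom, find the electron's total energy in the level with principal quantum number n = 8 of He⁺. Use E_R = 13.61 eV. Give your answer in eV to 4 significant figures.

-0.8506 eV

E_n = −E_R·Z²/n² = −13.61 × 2²/8² = -0.8506 eV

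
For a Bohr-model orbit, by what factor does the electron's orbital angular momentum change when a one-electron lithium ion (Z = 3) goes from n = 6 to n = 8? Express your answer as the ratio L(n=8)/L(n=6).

4/3

L = nℏ depends only on n, so L ∝ n.
L(n=8)/L(n=6) = (8/6)^1 = 4/3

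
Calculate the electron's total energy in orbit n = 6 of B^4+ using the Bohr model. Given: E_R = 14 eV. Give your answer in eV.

E_n = −E_R·Z²/n² = −14 × 5²/6² = -9.7 eV

-9.7 eV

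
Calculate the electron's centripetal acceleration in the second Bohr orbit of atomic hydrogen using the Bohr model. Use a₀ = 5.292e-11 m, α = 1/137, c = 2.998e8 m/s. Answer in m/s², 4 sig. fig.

r = n²a₀/Z = 2.117e-10 m, v = Zαc/n = 1.094e6 m/s
a = v²/r = (1.094e6)² / 2.117e-10 = 5.656e21 m/s²

5.656e21 m/s²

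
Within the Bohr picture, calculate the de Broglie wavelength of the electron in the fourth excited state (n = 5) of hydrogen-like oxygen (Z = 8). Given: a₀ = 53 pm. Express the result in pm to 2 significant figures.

210 pm

The Bohr quantisation condition is nλ = 2πr_n.
r_n = n²a₀/Z = 170 pm
λ = 2πr_n/n = 2π·170/5 = 210 pm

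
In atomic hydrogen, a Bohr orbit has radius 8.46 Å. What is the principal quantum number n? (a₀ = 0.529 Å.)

r_n = n²a₀/Z ⇒ n² = rZ/a₀ = 8.46 × 1 / 0.529 ≈ 15.99
n = 4

4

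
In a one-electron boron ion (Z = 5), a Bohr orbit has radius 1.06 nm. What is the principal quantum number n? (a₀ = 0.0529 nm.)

r_n = n²a₀/Z ⇒ n² = rZ/a₀ = 1.06 × 5 / 0.0529 ≈ 100.19
n = 10

10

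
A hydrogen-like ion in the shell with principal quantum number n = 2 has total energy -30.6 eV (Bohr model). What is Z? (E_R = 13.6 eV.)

3

E_n = −E_R Z²/n² ⇒ Z² = −E_n n²/E_R = 30.6 × 2² / 13.6 ≈ 9.00
Z = 3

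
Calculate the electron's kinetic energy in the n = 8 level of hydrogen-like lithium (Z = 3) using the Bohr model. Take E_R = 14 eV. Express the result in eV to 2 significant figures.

For a Coulomb orbit the virial theorem gives K = −E_n.
E_n = −E_R·Z²/n², so K = E_R·Z²/n² = 14 × 3²/8² = 2.0 eV

2.0 eV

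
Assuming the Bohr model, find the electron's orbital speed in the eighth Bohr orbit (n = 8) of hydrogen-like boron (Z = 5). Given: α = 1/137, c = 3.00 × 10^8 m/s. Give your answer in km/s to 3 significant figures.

1370 km/s

v_n = Zαc/n = 5 × 0.00730 × 3.00 × 10^8 / 8
    = 1370 km/s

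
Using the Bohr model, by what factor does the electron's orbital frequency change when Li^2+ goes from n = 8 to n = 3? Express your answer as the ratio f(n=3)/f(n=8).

f ∝ Z^2 · n^-3; with Z fixed, f ∝ n^-3.
f(n=3)/f(n=8) = (3/8)^-3 = 512/27

512/27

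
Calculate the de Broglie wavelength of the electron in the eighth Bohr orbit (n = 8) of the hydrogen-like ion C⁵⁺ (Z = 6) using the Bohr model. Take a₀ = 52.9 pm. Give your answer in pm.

443 pm

The Bohr quantisation condition is nλ = 2πr_n.
r_n = n²a₀/Z = 564 pm
λ = 2πr_n/n = 2π·564/8 = 443 pm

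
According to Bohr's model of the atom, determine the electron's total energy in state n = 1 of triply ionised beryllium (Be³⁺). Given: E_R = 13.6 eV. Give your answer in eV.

-218 eV

E_n = −E_R·Z²/n² = −13.6 × 4²/1² = -218 eV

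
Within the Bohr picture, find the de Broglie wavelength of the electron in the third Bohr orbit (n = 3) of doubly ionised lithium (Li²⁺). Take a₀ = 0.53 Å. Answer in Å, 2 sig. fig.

The Bohr quantisation condition is nλ = 2πr_n.
r_n = n²a₀/Z = 1.6 Å
λ = 2πr_n/n = 2π·1.6/3 = 3.3 Å

3.3 Å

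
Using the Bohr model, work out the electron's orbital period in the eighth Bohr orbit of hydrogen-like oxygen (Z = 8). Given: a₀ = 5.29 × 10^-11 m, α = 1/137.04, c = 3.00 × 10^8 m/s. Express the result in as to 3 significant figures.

1210 as

r = n²a₀/Z = 8²·5.29 × 10^-11/8 = 4.23 × 10^-10 m
v = Zαc/n = 8·0.00730·3.00 × 10^8/8 = 2.19 × 10^6 m/s
T = 2πr/v = 1.21 × 10^-15 s = 1210 as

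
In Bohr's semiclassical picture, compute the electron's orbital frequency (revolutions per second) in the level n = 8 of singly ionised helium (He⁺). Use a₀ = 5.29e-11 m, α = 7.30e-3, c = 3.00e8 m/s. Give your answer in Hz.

r = n²a₀/Z = 1.69e-9 m, v = Zαc/n = 5.47e5 m/s
f = v/(2πr) = 5.15e13 Hz

5.15e13 Hz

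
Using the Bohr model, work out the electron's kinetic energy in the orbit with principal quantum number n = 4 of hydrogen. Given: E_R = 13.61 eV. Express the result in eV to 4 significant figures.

0.8506 eV

For a Coulomb orbit the virial theorem gives K = −E_n.
E_n = −E_R·Z²/n², so K = E_R·Z²/n² = 13.61 × 1²/4² = 0.8506 eV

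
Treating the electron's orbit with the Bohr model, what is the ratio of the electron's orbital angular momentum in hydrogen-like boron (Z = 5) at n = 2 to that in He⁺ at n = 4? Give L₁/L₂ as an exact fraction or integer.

L = nℏ is independent of Z.
L₁/L₂ = n₁/n₂ = 2/4 = 1/2

1/2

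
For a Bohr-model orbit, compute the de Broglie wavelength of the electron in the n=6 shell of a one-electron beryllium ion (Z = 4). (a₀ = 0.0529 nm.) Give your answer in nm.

The Bohr quantisation condition is nλ = 2πr_n.
r_n = n²a₀/Z = 0.476 nm
λ = 2πr_n/n = 2π·0.476/6 = 0.499 nm

0.499 nm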